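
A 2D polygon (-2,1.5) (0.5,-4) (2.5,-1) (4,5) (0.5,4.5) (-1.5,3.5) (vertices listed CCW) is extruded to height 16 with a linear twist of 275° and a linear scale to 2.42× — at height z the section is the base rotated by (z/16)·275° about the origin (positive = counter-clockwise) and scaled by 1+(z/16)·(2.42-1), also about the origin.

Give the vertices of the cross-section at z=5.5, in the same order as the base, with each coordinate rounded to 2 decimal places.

Cross-section at z=5.5: (-1.99,-3.14) (5.88,1.21) (1.19,3.83) (-7.89,5.35) (-6.73,0.21) (-5.02,-2.64)

t = z/height = 5.5/16 = 0.34375
s = 1 + (scale-1)·z/height = 1 + (2.42-1)·5.5/16 = 1.488125
θ = twist·z/height = 275°·5.5/16 = 94.5313° = 1.649882 rad
cos θ = -0.079003, sin θ = 0.996874 (intermediates below are computed at full precision and shown rounded to 5 d.p.)
v1: (-2,1.5) → rotate → (-1.33731,-2.11225) → ×s → (-1.99008,-3.14330) → (-1.99,-3.14)
v2: (0.5,-4) → rotate → (3.94800,0.81445) → ×s → (5.87511,1.21200) → (5.88,1.21)
v3: (2.5,-1) → rotate → (0.79937,2.57119) → ×s → (1.18956,3.82625) → (1.19,3.83)
v4: (4,5) → rotate → (-5.30038,3.59248) → ×s → (-7.88763,5.34606) → (-7.89,5.35)
v5: (0.5,4.5) → rotate → (-4.52544,0.14292) → ×s → (-6.73441,0.21269) → (-6.73,0.21)
v6: (-1.5,3.5) → rotate → (-3.37056,-1.77182) → ×s → (-5.01581,-2.63669) → (-5.02,-2.64)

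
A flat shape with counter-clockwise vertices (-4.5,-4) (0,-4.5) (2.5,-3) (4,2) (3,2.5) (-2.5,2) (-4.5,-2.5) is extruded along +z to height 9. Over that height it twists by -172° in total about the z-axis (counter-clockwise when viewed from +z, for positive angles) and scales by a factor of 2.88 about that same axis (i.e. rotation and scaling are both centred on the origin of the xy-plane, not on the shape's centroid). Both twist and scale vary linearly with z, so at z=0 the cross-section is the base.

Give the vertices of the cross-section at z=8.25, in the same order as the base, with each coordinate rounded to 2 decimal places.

Cross-section at z=8.25: (7.20,14.73) (-4.66,11.34) (-9.40,4.97) (-8.01,-9.18) (-4.97,-9.40) (8.37,-2.45) (8.75,10.95)

t = z/height = 8.25/9 = 0.916667
s = 1 + (scale-1)·z/height = 1 + (2.88-1)·8.25/9 = 2.723333
θ = twist·z/height = -172°·8.25/9 = -157.6667° = -2.751802 rad
cos θ = -0.924989, sin θ = -0.379994 (intermediates below are computed at full precision and shown rounded to 5 d.p.)
v1: (-4.5,-4) → rotate → (2.64247,5.40993) → ×s → (7.19633,14.73304) → (7.20,14.73)
v2: (0,-4.5) → rotate → (-1.70997,4.16245) → ×s → (-4.65683,11.33574) → (-4.66,11.34)
v3: (2.5,-3) → rotate → (-3.45246,1.82498) → ×s → (-9.40219,4.97003) → (-9.40,4.97)
v4: (4,2) → rotate → (-2.93997,-3.36996) → ×s → (-8.00651,-9.17751) → (-8.01,-9.18)
v5: (3,2.5) → rotate → (-1.82498,-3.45246) → ×s → (-4.97003,-9.40219) → (-4.97,-9.40)
v6: (-2.5,2) → rotate → (3.07246,-0.89999) → ×s → (8.36733,-2.45098) → (8.37,-2.45)
v7: (-4.5,-2.5) → rotate → (3.21246,4.02245) → ×s → (8.74861,10.95446) → (8.75,10.95)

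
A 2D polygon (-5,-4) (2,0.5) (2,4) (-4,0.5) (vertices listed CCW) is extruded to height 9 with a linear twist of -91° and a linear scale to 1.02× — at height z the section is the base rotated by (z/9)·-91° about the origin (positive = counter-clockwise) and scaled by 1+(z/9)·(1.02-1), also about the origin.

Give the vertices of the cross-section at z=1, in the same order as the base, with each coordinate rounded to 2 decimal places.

Cross-section at z=1: (-5.64,-3.07) (2.06,0.14) (2.68,3.59) (-3.86,1.20)

t = z/height = 1/9 = 0.111111
s = 1 + (scale-1)·z/height = 1 + (1.02-1)·1/9 = 1.002222
θ = twist·z/height = -91°·1/9 = -10.1111° = -0.176472 rad
cos θ = 0.984469, sin θ = -0.175558 (intermediates below are computed at full precision and shown rounded to 5 d.p.)
v1: (-5,-4) → rotate → (-5.62458,-3.06009) → ×s → (-5.63708,-3.06689) → (-5.64,-3.07)
v2: (2,0.5) → rotate → (2.05672,0.14112) → ×s → (2.06129,0.14143) → (2.06,0.14)
v3: (2,4) → rotate → (2.67117,3.58676) → ×s → (2.67710,3.59473) → (2.68,3.59)
v4: (-4,0.5) → rotate → (-3.85010,1.19447) → ×s → (-3.85865,1.19712) → (-3.86,1.20)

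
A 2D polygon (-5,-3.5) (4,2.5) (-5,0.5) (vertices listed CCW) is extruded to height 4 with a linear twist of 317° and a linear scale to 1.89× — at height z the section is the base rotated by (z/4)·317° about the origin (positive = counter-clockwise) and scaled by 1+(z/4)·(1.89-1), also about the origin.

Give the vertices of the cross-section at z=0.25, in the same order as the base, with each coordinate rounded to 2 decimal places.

t = z/height = 0.25/4 = 0.0625
s = 1 + (scale-1)·z/height = 1 + (1.89-1)·0.25/4 = 1.055625
θ = twist·z/height = 317°·0.25/4 = 19.8125° = 0.345793 rad
cos θ = 0.940807, sin θ = 0.338943 (intermediates below are computed at full precision and shown rounded to 5 d.p.)
v1: (-5,-3.5) → rotate → (-3.51773,-4.98754) → ×s → (-3.71341,-5.26497) → (-3.71,-5.26)
v2: (4,2.5) → rotate → (2.91587,3.70779) → ×s → (3.07806,3.91404) → (3.08,3.91)
v3: (-5,0.5) → rotate → (-4.87351,-1.22431) → ×s → (-5.14459,-1.29241) → (-5.14,-1.29)

Cross-section at z=0.25: (-3.71,-5.26) (3.08,3.91) (-5.14,-1.29)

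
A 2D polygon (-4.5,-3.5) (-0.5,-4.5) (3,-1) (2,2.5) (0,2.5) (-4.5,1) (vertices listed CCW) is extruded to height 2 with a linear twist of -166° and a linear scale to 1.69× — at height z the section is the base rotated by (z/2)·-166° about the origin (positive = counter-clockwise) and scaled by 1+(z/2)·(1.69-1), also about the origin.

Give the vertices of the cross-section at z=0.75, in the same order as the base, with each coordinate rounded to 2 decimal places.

Cross-section at z=0.75: (-6.54,2.96) (-5.31,-2.08) (0.64,-3.93) (3.96,-0.76) (2.78,1.47) (-1.52,5.60)

t = z/height = 0.75/2 = 0.375
s = 1 + (scale-1)·z/height = 1 + (1.69-1)·0.75/2 = 1.258750
θ = twist·z/height = -166°·0.75/2 = -62.2500° = -1.086467 rad
cos θ = 0.465615, sin θ = -0.884988 (intermediates below are computed at full precision and shown rounded to 5 d.p.)
v1: (-4.5,-3.5) → rotate → (-5.19272,2.35279) → ×s → (-6.53634,2.96158) → (-6.54,2.96)
v2: (-0.5,-4.5) → rotate → (-4.21525,-1.65277) → ×s → (-5.30595,-2.08043) → (-5.31,-2.08)
v3: (3,-1) → rotate → (0.51186,-3.12058) → ×s → (0.64430,-3.92803) → (0.64,-3.93)
v4: (2,2.5) → rotate → (3.14370,-0.60594) → ×s → (3.95713,-0.76273) → (3.96,-0.76)
v5: (0,2.5) → rotate → (2.21247,1.16404) → ×s → (2.78495,1.46523) → (2.78,1.47)
v6: (-4.5,1) → rotate → (-1.21028,4.44806) → ×s → (-1.52344,5.59899) → (-1.52,5.60)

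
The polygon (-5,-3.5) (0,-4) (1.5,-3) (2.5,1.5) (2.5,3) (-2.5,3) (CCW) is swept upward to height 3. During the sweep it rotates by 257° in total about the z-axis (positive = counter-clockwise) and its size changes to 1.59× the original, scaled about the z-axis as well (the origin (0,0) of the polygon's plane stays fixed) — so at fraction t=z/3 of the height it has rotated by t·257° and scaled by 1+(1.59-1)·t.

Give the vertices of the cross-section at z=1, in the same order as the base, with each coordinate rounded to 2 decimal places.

t = z/height = 1/3 = 0.333333
s = 1 + (scale-1)·z/height = 1 + (1.59-1)·1/3 = 1.196667
θ = twist·z/height = 257°·1/3 = 85.6667° = 1.495165 rad
cos θ = 0.075559, sin θ = 0.997141 (intermediates below are computed at full precision and shown rounded to 5 d.p.)
v1: (-5,-3.5) → rotate → (3.11220,-5.25016) → ×s → (3.72427,-6.28269) → (3.72,-6.28)
v2: (0,-4) → rotate → (3.98857,-0.30224) → ×s → (4.77298,-0.36168) → (4.77,-0.36)
v3: (1.5,-3) → rotate → (3.10476,1.26904) → ×s → (3.71537,1.51861) → (3.72,1.52)
v4: (2.5,1.5) → rotate → (-1.30681,2.60619) → ×s → (-1.56382,3.11874) → (-1.56,3.12)
v5: (2.5,3) → rotate → (-2.80253,2.71953) → ×s → (-3.35369,3.25437) → (-3.35,3.25)
v6: (-2.5,3) → rotate → (-3.18032,-2.26618) → ×s → (-3.80578,-2.71186) → (-3.81,-2.71)

Cross-section at z=1: (3.72,-6.28) (4.77,-0.36) (3.72,1.52) (-1.56,3.12) (-3.35,3.25) (-3.81,-2.71)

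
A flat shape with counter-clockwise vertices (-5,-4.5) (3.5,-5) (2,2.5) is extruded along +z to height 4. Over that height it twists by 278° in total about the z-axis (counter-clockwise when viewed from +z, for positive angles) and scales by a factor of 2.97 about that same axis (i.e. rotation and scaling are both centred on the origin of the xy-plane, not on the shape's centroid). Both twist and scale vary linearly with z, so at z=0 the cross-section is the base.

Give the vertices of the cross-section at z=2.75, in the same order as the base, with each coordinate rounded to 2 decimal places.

t = z/height = 2.75/4 = 0.6875
s = 1 + (scale-1)·z/height = 1 + (2.97-1)·2.75/4 = 2.354375
θ = twist·z/height = 278°·2.75/4 = 191.1250° = 3.335761 rad
cos θ = -0.981209, sin θ = -0.192950 (intermediates below are computed at full precision and shown rounded to 5 d.p.)
v1: (-5,-4.5) → rotate → (4.03777,5.38019) → ×s → (9.50642,12.66698) → (9.51,12.67)
v2: (3.5,-5) → rotate → (-4.39898,4.23072) → ×s → (-10.35685,9.96070) → (-10.36,9.96)
v3: (2,2.5) → rotate → (-1.48004,-2.83892) → ×s → (-3.48457,-6.68389) → (-3.48,-6.68)

Cross-section at z=2.75: (9.51,12.67) (-10.36,9.96) (-3.48,-6.68)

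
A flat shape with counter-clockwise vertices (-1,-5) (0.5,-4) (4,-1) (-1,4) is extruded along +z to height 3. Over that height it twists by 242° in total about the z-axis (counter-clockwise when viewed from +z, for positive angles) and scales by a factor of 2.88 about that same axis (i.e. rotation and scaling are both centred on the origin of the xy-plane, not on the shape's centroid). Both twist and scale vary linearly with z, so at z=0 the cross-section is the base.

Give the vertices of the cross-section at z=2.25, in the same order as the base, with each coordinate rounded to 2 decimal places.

Cross-section at z=2.25: (2.09,12.11) (-1.46,9.61) (-9.70,2.16) (2.66,-9.57)

t = z/height = 2.25/3 = 0.75
s = 1 + (scale-1)·z/height = 1 + (2.88-1)·2.25/3 = 2.410000
θ = twist·z/height = 242°·2.25/3 = 181.5000° = 3.167773 rad
cos θ = -0.999657, sin θ = -0.026177 (intermediates below are computed at full precision and shown rounded to 5 d.p.)
v1: (-1,-5) → rotate → (0.86877,5.02446) → ×s → (2.09374,12.10896) → (2.09,12.11)
v2: (0.5,-4) → rotate → (-0.60454,3.98554) → ×s → (-1.45693,9.60515) → (-1.46,9.61)
v3: (4,-1) → rotate → (-4.02481,0.89495) → ×s → (-9.69978,2.15683) → (-9.70,2.16)
v4: (-1,4) → rotate → (1.10437,-3.97245) → ×s → (2.66152,-9.57361) → (2.66,-9.57)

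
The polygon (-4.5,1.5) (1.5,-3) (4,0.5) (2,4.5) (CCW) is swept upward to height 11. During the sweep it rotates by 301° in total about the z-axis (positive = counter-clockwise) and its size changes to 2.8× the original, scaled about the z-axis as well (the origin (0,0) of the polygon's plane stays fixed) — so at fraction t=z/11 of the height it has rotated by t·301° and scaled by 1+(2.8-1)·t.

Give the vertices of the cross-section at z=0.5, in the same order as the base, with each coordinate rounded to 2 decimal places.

t = z/height = 0.5/11 = 0.0454545
s = 1 + (scale-1)·z/height = 1 + (2.8-1)·0.5/11 = 1.081818
θ = twist·z/height = 301°·0.5/11 = 13.6818° = 0.238793 rad
cos θ = 0.971624, sin θ = 0.236530 (intermediates below are computed at full precision and shown rounded to 5 d.p.)
v1: (-4.5,1.5) → rotate → (-4.72710,0.39305) → ×s → (-5.11387,0.42521) → (-5.11,0.43)
v2: (1.5,-3) → rotate → (2.16703,-2.56008) → ×s → (2.34433,-2.76954) → (2.34,-2.77)
v3: (4,0.5) → rotate → (3.76823,1.43193) → ×s → (4.07654,1.54909) → (4.08,1.55)
v4: (2,4.5) → rotate → (0.87886,4.84537) → ×s → (0.95077,5.24181) → (0.95,5.24)

Cross-section at z=0.5: (-5.11,0.43) (2.34,-2.77) (4.08,1.55) (0.95,5.24)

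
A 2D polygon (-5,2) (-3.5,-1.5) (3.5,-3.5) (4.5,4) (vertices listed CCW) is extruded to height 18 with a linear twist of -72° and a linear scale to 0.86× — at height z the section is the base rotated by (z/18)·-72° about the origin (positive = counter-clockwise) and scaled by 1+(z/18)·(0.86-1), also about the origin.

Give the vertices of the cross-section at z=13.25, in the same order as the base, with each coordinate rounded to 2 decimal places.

t = z/height = 13.25/18 = 0.736111
s = 1 + (scale-1)·z/height = 1 + (0.86-1)·13.25/18 = 0.896944
θ = twist·z/height = -72°·13.25/18 = -53.0000° = -0.925025 rad
cos θ = 0.601815, sin θ = -0.798636 (intermediates below are computed at full precision and shown rounded to 5 d.p.)
v1: (-5,2) → rotate → (-1.41180,5.19681) → ×s → (-1.26631,4.66125) → (-1.27,4.66)
v2: (-3.5,-1.5) → rotate → (-3.30431,1.89250) → ×s → (-2.96378,1.69747) → (-2.96,1.70)
v3: (3.5,-3.5) → rotate → (-0.68887,-4.90158) → ×s → (-0.61788,-4.39644) → (-0.62,-4.40)
v4: (4.5,4) → rotate → (5.90271,-1.18660) → ×s → (5.29440,-1.06431) → (5.29,-1.06)

Cross-section at z=13.25: (-1.27,4.66) (-2.96,1.70) (-0.62,-4.40) (5.29,-1.06)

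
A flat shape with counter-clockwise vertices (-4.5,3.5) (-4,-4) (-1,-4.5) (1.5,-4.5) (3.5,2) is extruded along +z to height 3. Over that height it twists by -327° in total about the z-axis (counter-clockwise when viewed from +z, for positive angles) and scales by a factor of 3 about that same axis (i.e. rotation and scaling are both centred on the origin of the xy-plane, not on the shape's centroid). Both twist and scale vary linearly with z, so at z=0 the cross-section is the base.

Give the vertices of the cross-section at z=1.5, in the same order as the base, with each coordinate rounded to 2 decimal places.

t = z/height = 1.5/3 = 0.5
s = 1 + (scale-1)·z/height = 1 + (3-1)·1.5/3 = 2.000000
θ = twist·z/height = -327°·1.5/3 = -163.5000° = -2.853613 rad
cos θ = -0.958820, sin θ = -0.284015 (intermediates below are computed at full precision and shown rounded to 5 d.p.)
v1: (-4.5,3.5) → rotate → (5.30874,-2.07780) → ×s → (10.61749,-4.15560) → (10.62,-4.16)
v2: (-4,-4) → rotate → (2.69922,4.97134) → ×s → (5.39844,9.94268) → (5.40,9.94)
v3: (-1,-4.5) → rotate → (-0.31925,4.59870) → ×s → (-0.63850,9.19741) → (-0.64,9.20)
v4: (1.5,-4.5) → rotate → (-2.71630,3.88867) → ×s → (-5.43260,7.77733) → (-5.43,7.78)
v5: (3.5,2) → rotate → (-2.78784,-2.91169) → ×s → (-5.57568,-5.82339) → (-5.58,-5.82)

Cross-section at z=1.5: (10.62,-4.16) (5.40,9.94) (-0.64,9.20) (-5.43,7.78) (-5.58,-5.82)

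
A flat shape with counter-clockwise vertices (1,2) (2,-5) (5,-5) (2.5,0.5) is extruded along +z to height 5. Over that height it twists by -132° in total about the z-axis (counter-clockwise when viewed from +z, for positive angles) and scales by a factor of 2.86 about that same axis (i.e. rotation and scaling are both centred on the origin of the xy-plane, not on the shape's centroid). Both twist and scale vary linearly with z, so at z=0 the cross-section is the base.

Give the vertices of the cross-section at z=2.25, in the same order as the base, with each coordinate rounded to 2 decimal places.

Cross-section at z=2.25: (4.10,0.29) (-6.04,-7.84) (-3.23,-12.58) (3.13,-3.49)

t = z/height = 2.25/5 = 0.45
s = 1 + (scale-1)·z/height = 1 + (2.86-1)·2.25/5 = 1.837000
θ = twist·z/height = -132°·2.25/5 = -59.4000° = -1.036726 rad
cos θ = 0.509041, sin θ = -0.860742 (intermediates below are computed at full precision and shown rounded to 5 d.p.)
v1: (1,2) → rotate → (2.23053,0.15734) → ×s → (4.09748,0.28904) → (4.10,0.29)
v2: (2,-5) → rotate → (-3.28563,-4.26669) → ×s → (-6.03570,-7.83791) → (-6.04,-7.84)
v3: (5,-5) → rotate → (-1.75850,-6.84892) → ×s → (-3.23037,-12.58146) → (-3.23,-12.58)
v4: (2.5,0.5) → rotate → (1.70297,-1.89733) → ×s → (3.12836,-3.48540) → (3.13,-3.49)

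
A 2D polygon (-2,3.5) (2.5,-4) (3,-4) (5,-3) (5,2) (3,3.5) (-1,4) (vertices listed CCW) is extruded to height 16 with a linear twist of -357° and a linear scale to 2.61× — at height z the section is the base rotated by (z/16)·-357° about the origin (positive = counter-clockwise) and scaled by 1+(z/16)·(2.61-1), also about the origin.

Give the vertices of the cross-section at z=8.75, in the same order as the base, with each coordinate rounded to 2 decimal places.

t = z/height = 8.75/16 = 0.546875
s = 1 + (scale-1)·z/height = 1 + (2.61-1)·8.75/16 = 1.880469
θ = twist·z/height = -357°·8.75/16 = -195.2344° = -3.407483 rad
cos θ = -0.964859, sin θ = 0.262768 (intermediates below are computed at full precision and shown rounded to 5 d.p.)
v1: (-2,3.5) → rotate → (1.01003,-3.90254) → ×s → (1.89933,-7.33861) → (1.90,-7.34)
v2: (2.5,-4) → rotate → (-1.36108,4.51636) → ×s → (-2.55946,8.49287) → (-2.56,8.49)
v3: (3,-4) → rotate → (-1.84350,4.64774) → ×s → (-3.46665,8.73993) → (-3.47,8.74)
v4: (5,-3) → rotate → (-4.03599,4.20842) → ×s → (-7.58955,7.91380) → (-7.59,7.91)
v5: (5,2) → rotate → (-5.34983,-0.61588) → ×s → (-10.06019,-1.15814) → (-10.06,-1.16)
v6: (3,3.5) → rotate → (-3.81427,-2.58870) → ×s → (-7.17261,-4.86797) → (-7.17,-4.87)
v7: (-1,4) → rotate → (-0.08621,-4.12220) → ×s → (-0.16212,-7.75168) → (-0.16,-7.75)

Cross-section at z=8.75: (1.90,-7.34) (-2.56,8.49) (-3.47,8.74) (-7.59,7.91) (-10.06,-1.16) (-7.17,-4.87) (-0.16,-7.75)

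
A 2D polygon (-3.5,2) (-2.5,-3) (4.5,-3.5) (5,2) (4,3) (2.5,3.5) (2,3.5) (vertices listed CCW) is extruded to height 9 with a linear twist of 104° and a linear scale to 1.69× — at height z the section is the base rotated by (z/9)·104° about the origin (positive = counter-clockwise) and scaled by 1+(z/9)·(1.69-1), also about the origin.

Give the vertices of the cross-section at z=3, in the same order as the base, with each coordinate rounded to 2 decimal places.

Cross-section at z=3: (-4.94,-0.43) (-0.43,-4.78) (7.00,-0.39) (3.66,5.52) (1.95,5.83) (0.08,5.29) (-0.43,4.94)

t = z/height = 3/9 = 0.333333
s = 1 + (scale-1)·z/height = 1 + (1.69-1)·3/9 = 1.230000
θ = twist·z/height = 104°·3/9 = 34.6667° = 0.605047 rad
cos θ = 0.822475, sin θ = 0.568801 (intermediates below are computed at full precision and shown rounded to 5 d.p.)
v1: (-3.5,2) → rotate → (-4.01627,-0.34585) → ×s → (-4.94001,-0.42540) → (-4.94,-0.43)
v2: (-2.5,-3) → rotate → (-0.34978,-3.88943) → ×s → (-0.43023,-4.78400) → (-0.43,-4.78)
v3: (4.5,-3.5) → rotate → (5.69194,-0.31906) → ×s → (7.00109,-0.39244) → (7.00,-0.39)
v4: (5,2) → rotate → (2.97477,4.48896) → ×s → (3.65897,5.52142) → (3.66,5.52)
v5: (4,3) → rotate → (1.58350,4.74263) → ×s → (1.94770,5.83343) → (1.95,5.83)
v6: (2.5,3.5) → rotate → (0.06538,4.30067) → ×s → (0.08042,5.28982) → (0.08,5.29)
v7: (2,3.5) → rotate → (-0.34585,4.01627) → ×s → (-0.42540,4.94001) → (-0.43,4.94)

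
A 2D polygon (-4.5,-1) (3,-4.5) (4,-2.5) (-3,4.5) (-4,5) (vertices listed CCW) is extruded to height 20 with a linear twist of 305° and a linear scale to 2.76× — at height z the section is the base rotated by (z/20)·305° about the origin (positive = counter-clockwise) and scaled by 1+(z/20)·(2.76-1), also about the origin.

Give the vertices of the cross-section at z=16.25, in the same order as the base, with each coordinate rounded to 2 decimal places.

t = z/height = 16.25/20 = 0.8125
s = 1 + (scale-1)·z/height = 1 + (2.76-1)·16.25/20 = 2.430000
θ = twist·z/height = 305°·16.25/20 = 247.8125° = 4.325144 rad
cos θ = -0.377639, sin θ = -0.925953 (intermediates below are computed at full precision and shown rounded to 5 d.p.)
v1: (-4.5,-1) → rotate → (0.77342,4.54443) → ×s → (1.87941,11.04296) → (1.88,11.04)
v2: (3,-4.5) → rotate → (-5.29970,-1.07848) → ×s → (-12.87828,-2.62072) → (-12.88,-2.62)
v3: (4,-2.5) → rotate → (-3.82544,-2.75972) → ×s → (-9.29581,-6.70611) → (-9.30,-6.71)
v4: (-3,4.5) → rotate → (5.29970,1.07848) → ×s → (12.87828,2.62072) → (12.88,2.62)
v5: (-4,5) → rotate → (6.14032,1.81562) → ×s → (14.92098,4.41195) → (14.92,4.41)

Cross-section at z=16.25: (1.88,11.04) (-12.88,-2.62) (-9.30,-6.71) (12.88,2.62) (14.92,4.41)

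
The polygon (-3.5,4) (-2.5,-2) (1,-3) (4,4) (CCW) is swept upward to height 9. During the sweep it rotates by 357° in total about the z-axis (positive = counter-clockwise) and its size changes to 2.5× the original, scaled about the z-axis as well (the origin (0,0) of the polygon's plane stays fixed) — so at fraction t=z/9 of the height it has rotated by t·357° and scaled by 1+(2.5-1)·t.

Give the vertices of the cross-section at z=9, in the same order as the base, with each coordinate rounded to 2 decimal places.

Cross-section at z=9: (-8.21,10.44) (-6.50,-4.67) (2.10,-7.62) (10.51,9.46)

t = z/height = 9/9 = 1
s = 1 + (scale-1)·z/height = 1 + (2.5-1)·9/9 = 2.500000
θ = twist·z/height = 357°·9/9 = 357.0000° = 6.230825 rad
cos θ = 0.998630, sin θ = -0.052336 (intermediates below are computed at full precision and shown rounded to 5 d.p.)
v1: (-3.5,4) → rotate → (-3.28586,4.17769) → ×s → (-8.21465,10.44423) → (-8.21,10.44)
v2: (-2.5,-2) → rotate → (-2.60125,-1.86642) → ×s → (-6.50311,-4.66605) → (-6.50,-4.67)
v3: (1,-3) → rotate → (0.84162,-3.04822) → ×s → (2.10405,-7.62056) → (2.10,-7.62)
v4: (4,4) → rotate → (4.20386,3.78517) → ×s → (10.50965,9.46294) → (10.51,9.46)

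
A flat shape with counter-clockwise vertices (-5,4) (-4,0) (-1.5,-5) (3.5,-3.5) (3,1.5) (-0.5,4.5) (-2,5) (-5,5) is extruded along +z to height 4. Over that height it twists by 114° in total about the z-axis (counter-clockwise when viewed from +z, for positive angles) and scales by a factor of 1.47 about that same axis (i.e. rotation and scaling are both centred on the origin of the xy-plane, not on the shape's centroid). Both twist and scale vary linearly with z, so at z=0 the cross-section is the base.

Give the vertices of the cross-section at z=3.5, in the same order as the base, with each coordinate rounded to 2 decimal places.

t = z/height = 3.5/4 = 0.875
s = 1 + (scale-1)·z/height = 1 + (1.47-1)·3.5/4 = 1.411250
θ = twist·z/height = 114°·3.5/4 = 99.7500° = 1.740966 rad
cos θ = -0.169350, sin θ = 0.985556 (intermediates below are computed at full precision and shown rounded to 5 d.p.)
v1: (-5,4) → rotate → (-3.09548,-5.60518) → ×s → (-4.36849,-7.91031) → (-4.37,-7.91)
v2: (-4,0) → rotate → (0.67740,-3.94222) → ×s → (0.95598,-5.56346) → (0.96,-5.56)
v3: (-1.5,-5) → rotate → (5.18180,-0.63159) → ×s → (7.31282,-0.89133) → (7.31,-0.89)
v4: (3.5,-3.5) → rotate → (2.85672,4.04217) → ×s → (4.03155,5.70451) → (4.03,5.70)
v5: (3,1.5) → rotate → (-1.98638,2.70264) → ×s → (-2.80328,3.81411) → (-2.80,3.81)
v6: (-0.5,4.5) → rotate → (-4.35033,-1.25485) → ×s → (-6.13940,-1.77091) → (-6.14,-1.77)
v7: (-2,5) → rotate → (-4.58908,-2.81786) → ×s → (-6.47634,-3.97670) → (-6.48,-3.98)
v8: (-5,5) → rotate → (-4.08103,-5.77453) → ×s → (-5.75936,-8.14930) → (-5.76,-8.15)

Cross-section at z=3.5: (-4.37,-7.91) (0.96,-5.56) (7.31,-0.89) (4.03,5.70) (-2.80,3.81) (-6.14,-1.77) (-6.48,-3.98) (-5.76,-8.15)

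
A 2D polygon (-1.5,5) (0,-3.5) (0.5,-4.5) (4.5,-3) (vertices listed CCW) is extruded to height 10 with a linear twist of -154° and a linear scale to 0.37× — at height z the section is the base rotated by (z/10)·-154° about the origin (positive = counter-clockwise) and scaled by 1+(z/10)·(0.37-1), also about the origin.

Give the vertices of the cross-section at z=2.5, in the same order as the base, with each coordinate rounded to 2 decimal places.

t = z/height = 2.5/10 = 0.25
s = 1 + (scale-1)·z/height = 1 + (0.37-1)·2.5/10 = 0.842500
θ = twist·z/height = -154°·2.5/10 = -38.5000° = -0.671952 rad
cos θ = 0.782608, sin θ = -0.622515 (intermediates below are computed at full precision and shown rounded to 5 d.p.)
v1: (-1.5,5) → rotate → (1.93866,4.84681) → ×s → (1.63332,4.08344) → (1.63,4.08)
v2: (0,-3.5) → rotate → (-2.17880,-2.73913) → ×s → (-1.83564,-2.30772) → (-1.84,-2.31)
v3: (0.5,-4.5) → rotate → (-2.41001,-3.83299) → ×s → (-2.03043,-3.22930) → (-2.03,-3.23)
v4: (4.5,-3) → rotate → (1.65419,-5.14914) → ×s → (1.39366,-4.33815) → (1.39,-4.34)

Cross-section at z=2.5: (1.63,4.08) (-1.84,-2.31) (-2.03,-3.23) (1.39,-4.34)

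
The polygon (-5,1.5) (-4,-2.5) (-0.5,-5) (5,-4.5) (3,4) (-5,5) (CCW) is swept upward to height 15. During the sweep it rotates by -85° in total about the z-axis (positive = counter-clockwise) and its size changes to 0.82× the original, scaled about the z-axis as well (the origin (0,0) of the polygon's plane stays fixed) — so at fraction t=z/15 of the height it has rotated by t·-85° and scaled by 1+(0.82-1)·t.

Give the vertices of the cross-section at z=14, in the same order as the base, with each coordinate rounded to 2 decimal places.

Cross-section at z=14: (0.46,4.32) (-2.66,2.89) (-4.17,-0.36) (-2.91,-4.78) (3.73,-1.84) (3.32,4.86)

t = z/height = 14/15 = 0.933333
s = 1 + (scale-1)·z/height = 1 + (0.82-1)·14/15 = 0.832000
θ = twist·z/height = -85°·14/15 = -79.3333° = -1.384628 rad
cos θ = 0.185095, sin θ = -0.982721 (intermediates below are computed at full precision and shown rounded to 5 d.p.)
v1: (-5,1.5) → rotate → (0.54861,5.19125) → ×s → (0.45644,4.31912) → (0.46,4.32)
v2: (-4,-2.5) → rotate → (-3.19718,3.46815) → ×s → (-2.66005,2.88550) → (-2.66,2.89)
v3: (-0.5,-5) → rotate → (-5.00615,-0.43411) → ×s → (-4.16512,-0.36118) → (-4.17,-0.36)
v4: (5,-4.5) → rotate → (-3.49677,-5.74653) → ×s → (-2.90931,-4.78111) → (-2.91,-4.78)
v5: (3,4) → rotate → (4.48617,-2.20778) → ×s → (3.73249,-1.83687) → (3.73,-1.84)
v6: (-5,5) → rotate → (3.98813,5.83908) → ×s → (3.31812,4.85811) → (3.32,4.86)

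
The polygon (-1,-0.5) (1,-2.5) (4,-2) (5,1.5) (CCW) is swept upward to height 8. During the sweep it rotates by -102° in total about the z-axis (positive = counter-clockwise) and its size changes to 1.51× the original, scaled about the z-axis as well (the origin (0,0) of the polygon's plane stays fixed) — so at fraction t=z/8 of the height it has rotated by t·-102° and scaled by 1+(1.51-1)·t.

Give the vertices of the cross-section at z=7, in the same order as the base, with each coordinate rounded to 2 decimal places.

Cross-section at z=7: (-0.74,1.44) (-3.60,-1.49) (-2.82,-5.82) (2.26,-7.20)

t = z/height = 7/8 = 0.875
s = 1 + (scale-1)·z/height = 1 + (1.51-1)·7/8 = 1.446250
θ = twist·z/height = -102°·7/8 = -89.2500° = -1.557706 rad
cos θ = 0.013090, sin θ = -0.999914 (intermediates below are computed at full precision and shown rounded to 5 d.p.)
v1: (-1,-0.5) → rotate → (-0.51305,0.99337) → ×s → (-0.74199,1.43666) → (-0.74,1.44)
v2: (1,-2.5) → rotate → (-2.48670,-1.03264) → ×s → (-3.59638,-1.49345) → (-3.60,-1.49)
v3: (4,-2) → rotate → (-1.94747,-4.02584) → ×s → (-2.81653,-5.82237) → (-2.82,-5.82)
v4: (5,1.5) → rotate → (1.56532,-4.97994) → ×s → (2.26384,-7.20223) → (2.26,-7.20)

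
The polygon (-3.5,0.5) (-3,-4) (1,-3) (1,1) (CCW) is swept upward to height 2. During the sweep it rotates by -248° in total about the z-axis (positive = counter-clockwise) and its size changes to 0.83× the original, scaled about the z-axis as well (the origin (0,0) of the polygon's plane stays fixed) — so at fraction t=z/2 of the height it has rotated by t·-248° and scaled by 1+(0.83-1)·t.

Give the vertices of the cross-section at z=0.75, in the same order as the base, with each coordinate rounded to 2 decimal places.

t = z/height = 0.75/2 = 0.375
s = 1 + (scale-1)·z/height = 1 + (0.83-1)·0.75/2 = 0.936250
θ = twist·z/height = -248°·0.75/2 = -93.0000° = -1.623156 rad
cos θ = -0.052336, sin θ = -0.998630 (intermediates below are computed at full precision and shown rounded to 5 d.p.)
v1: (-3.5,0.5) → rotate → (0.68249,3.46904) → ×s → (0.63898,3.24788) → (0.64,3.25)
v2: (-3,-4) → rotate → (-3.83751,3.20523) → ×s → (-3.59287,3.00090) → (-3.59,3.00)
v3: (1,-3) → rotate → (-3.04822,-0.84162) → ×s → (-2.85390,-0.78797) → (-2.85,-0.79)
v4: (1,1) → rotate → (0.94629,-1.05097) → ×s → (0.88597,-0.98397) → (0.89,-0.98)

Cross-section at z=0.75: (0.64,3.25) (-3.59,3.00) (-2.85,-0.79) (0.89,-0.98)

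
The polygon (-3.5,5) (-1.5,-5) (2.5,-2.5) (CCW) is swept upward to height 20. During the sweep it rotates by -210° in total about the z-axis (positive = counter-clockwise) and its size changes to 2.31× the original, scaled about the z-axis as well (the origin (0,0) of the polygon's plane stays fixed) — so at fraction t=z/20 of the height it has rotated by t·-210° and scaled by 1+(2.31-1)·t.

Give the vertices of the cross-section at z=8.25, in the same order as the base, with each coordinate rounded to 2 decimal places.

Cross-section at z=8.25: (7.37,5.84) (-7.82,1.85) (-3.62,-4.07)

t = z/height = 8.25/20 = 0.4125
s = 1 + (scale-1)·z/height = 1 + (2.31-1)·8.25/20 = 1.540375
θ = twist·z/height = -210°·8.25/20 = -86.6250° = -1.511891 rad
cos θ = 0.058871, sin θ = -0.998266 (intermediates below are computed at full precision and shown rounded to 5 d.p.)
v1: (-3.5,5) → rotate → (4.78528,3.78828) → ×s → (7.37113,5.83538) → (7.37,5.84)
v2: (-1.5,-5) → rotate → (-5.07963,1.20304) → ×s → (-7.82454,1.85314) → (-7.82,1.85)
v3: (2.5,-2.5) → rotate → (-2.34849,-2.64284) → ×s → (-3.61755,-4.07097) → (-3.62,-4.07)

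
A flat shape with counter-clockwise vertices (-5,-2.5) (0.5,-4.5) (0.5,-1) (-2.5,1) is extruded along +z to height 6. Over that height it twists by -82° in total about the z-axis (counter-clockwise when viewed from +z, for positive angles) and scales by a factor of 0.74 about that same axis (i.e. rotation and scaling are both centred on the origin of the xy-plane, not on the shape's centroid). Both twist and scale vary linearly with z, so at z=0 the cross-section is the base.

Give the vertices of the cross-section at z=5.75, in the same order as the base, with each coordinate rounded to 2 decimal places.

t = z/height = 5.75/6 = 0.958333
s = 1 + (scale-1)·z/height = 1 + (0.74-1)·5.75/6 = 0.750833
θ = twist·z/height = -82°·5.75/6 = -78.5833° = -1.371538 rad
cos θ = 0.197942, sin θ = -0.980214 (intermediates below are computed at full precision and shown rounded to 5 d.p.)
v1: (-5,-2.5) → rotate → (-3.44025,4.40621) → ×s → (-2.58305,3.30833) → (-2.58,3.31)
v2: (0.5,-4.5) → rotate → (-4.31199,-1.38085) → ×s → (-3.23759,-1.03679) → (-3.24,-1.04)
v3: (0.5,-1) → rotate → (-0.88124,-0.68805) → ×s → (-0.66167,-0.51661) → (-0.66,-0.52)
v4: (-2.5,1) → rotate → (0.48536,2.64848) → ×s → (0.36442,1.98856) → (0.36,1.99)

Cross-section at z=5.75: (-2.58,3.31) (-3.24,-1.04) (-0.66,-0.52) (0.36,1.99)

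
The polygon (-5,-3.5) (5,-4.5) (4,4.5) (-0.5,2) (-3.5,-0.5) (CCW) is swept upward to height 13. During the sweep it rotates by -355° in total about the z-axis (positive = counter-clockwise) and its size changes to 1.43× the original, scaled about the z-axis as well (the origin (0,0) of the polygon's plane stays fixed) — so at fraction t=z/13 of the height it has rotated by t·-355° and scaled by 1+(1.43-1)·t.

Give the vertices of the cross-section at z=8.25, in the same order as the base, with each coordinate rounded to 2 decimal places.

Cross-section at z=8.25: (7.64,-1.39) (-0.41,8.55) (-7.65,-0.41) (-1.36,-2.24) (3.59,-2.72)

t = z/height = 8.25/13 = 0.634615
s = 1 + (scale-1)·z/height = 1 + (1.43-1)·8.25/13 = 1.272885
θ = twist·z/height = -355°·8.25/13 = -225.2885° = -3.932025 rad
cos θ = -0.703538, sin θ = 0.710658 (intermediates below are computed at full precision and shown rounded to 5 d.p.)
v1: (-5,-3.5) → rotate → (6.00499,-1.09091) → ×s → (7.64366,-1.38860) → (7.64,-1.39)
v2: (5,-4.5) → rotate → (-0.31973,6.71921) → ×s → (-0.40698,8.55278) → (-0.41,8.55)
v3: (4,4.5) → rotate → (-6.01211,-0.32329) → ×s → (-7.65272,-0.41151) → (-7.65,-0.41)
v4: (-0.5,2) → rotate → (-1.06955,-1.76240) → ×s → (-1.36141,-2.24334) → (-1.36,-2.24)
v5: (-3.5,-0.5) → rotate → (2.81771,-2.13553) → ×s → (3.58662,-2.71829) → (3.59,-2.72)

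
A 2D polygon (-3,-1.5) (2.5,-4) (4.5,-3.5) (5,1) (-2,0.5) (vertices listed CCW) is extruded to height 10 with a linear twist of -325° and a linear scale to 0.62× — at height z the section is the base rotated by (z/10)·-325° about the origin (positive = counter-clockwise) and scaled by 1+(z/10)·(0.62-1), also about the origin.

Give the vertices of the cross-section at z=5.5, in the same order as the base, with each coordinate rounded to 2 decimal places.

Cross-section at z=5.5: (2.35,1.24) (-2.05,3.12) (-3.62,2.69) (-3.94,-0.88) (1.59,-0.36)

t = z/height = 5.5/10 = 0.55
s = 1 + (scale-1)·z/height = 1 + (0.62-1)·5.5/10 = 0.791000
θ = twist·z/height = -325°·5.5/10 = -178.7500° = -3.119776 rad
cos θ = -0.999762, sin θ = -0.021815 (intermediates below are computed at full precision and shown rounded to 5 d.p.)
v1: (-3,-1.5) → rotate → (2.96656,1.56509) → ×s → (2.34655,1.23798) → (2.35,1.24)
v2: (2.5,-4) → rotate → (-2.58666,3.94451) → ×s → (-2.04605,3.12011) → (-2.05,3.12)
v3: (4.5,-3.5) → rotate → (-4.57528,3.40100) → ×s → (-3.61905,2.69019) → (-3.62,2.69)
v4: (5,1) → rotate → (-4.97700,-1.10884) → ×s → (-3.93680,-0.87709) → (-3.94,-0.88)
v5: (-2,0.5) → rotate → (2.01043,-0.45625) → ×s → (1.59025,-0.36089) → (1.59,-0.36)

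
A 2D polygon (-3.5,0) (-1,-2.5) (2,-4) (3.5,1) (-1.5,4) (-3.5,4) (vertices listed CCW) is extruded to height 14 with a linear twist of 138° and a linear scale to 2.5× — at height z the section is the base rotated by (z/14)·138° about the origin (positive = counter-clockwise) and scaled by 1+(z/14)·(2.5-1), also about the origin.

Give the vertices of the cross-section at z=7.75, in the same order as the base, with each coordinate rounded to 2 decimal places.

Cross-section at z=7.75: (-1.51,-6.23) (4.02,-2.86) (7.98,1.84) (-0.27,6.66) (-7.76,-0.95) (-8.62,-4.50)

t = z/height = 7.75/14 = 0.553571
s = 1 + (scale-1)·z/height = 1 + (2.5-1)·7.75/14 = 1.830357
θ = twist·z/height = 138°·7.75/14 = 76.3929° = 1.333307 rad
cos θ = 0.235263, sin θ = 0.971932 (intermediates below are computed at full precision and shown rounded to 5 d.p.)
v1: (-3.5,0) → rotate → (-0.82342,-3.40176) → ×s → (-1.50716,-6.22644) → (-1.51,-6.23)
v2: (-1,-2.5) → rotate → (2.19457,-1.56009) → ×s → (4.01684,-2.85552) → (4.02,-2.86)
v3: (2,-4) → rotate → (4.35825,1.00281) → ×s → (7.97716,1.83550) → (7.98,1.84)
v4: (3.5,1) → rotate → (-0.14851,3.63702) → ×s → (-0.27183,6.65705) → (-0.27,6.66)
v5: (-1.5,4) → rotate → (-4.24062,-0.51684) → ×s → (-7.76185,-0.94601) → (-7.76,-0.95)
v6: (-3.5,4) → rotate → (-4.71115,-2.46071) → ×s → (-8.62308,-4.50397) → (-8.62,-4.50)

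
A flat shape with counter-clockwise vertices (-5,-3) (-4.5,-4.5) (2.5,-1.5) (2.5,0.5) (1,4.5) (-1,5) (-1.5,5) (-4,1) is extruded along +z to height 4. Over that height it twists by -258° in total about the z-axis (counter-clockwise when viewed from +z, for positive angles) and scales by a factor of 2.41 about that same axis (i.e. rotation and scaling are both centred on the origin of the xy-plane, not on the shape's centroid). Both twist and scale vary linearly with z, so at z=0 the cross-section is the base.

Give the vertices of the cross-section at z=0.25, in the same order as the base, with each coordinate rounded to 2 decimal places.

Cross-section at z=0.25: (-6.13,-1.62) (-6.06,-3.34) (2.16,-2.32) (2.76,-0.23) (2.41,4.40) (0.47,5.53) (-0.06,5.68) (-3.88,2.25)

t = z/height = 0.25/4 = 0.0625
s = 1 + (scale-1)·z/height = 1 + (2.41-1)·0.25/4 = 1.088125
θ = twist·z/height = -258°·0.25/4 = -16.1250° = -0.281434 rad
cos θ = 0.960658, sin θ = -0.277734 (intermediates below are computed at full precision and shown rounded to 5 d.p.)
v1: (-5,-3) → rotate → (-5.63649,-1.49330) → ×s → (-6.13321,-1.62490) → (-6.13,-1.62)
v2: (-4.5,-4.5) → rotate → (-5.57276,-3.07316) → ×s → (-6.06386,-3.34398) → (-6.06,-3.34)
v3: (2.5,-1.5) → rotate → (1.98504,-2.13532) → ×s → (2.15998,-2.32350) → (2.16,-2.32)
v4: (2.5,0.5) → rotate → (2.54051,-0.21401) → ×s → (2.76439,-0.23286) → (2.76,-0.23)
v5: (1,4.5) → rotate → (2.21046,4.04523) → ×s → (2.40526,4.40171) → (2.41,4.40)
v6: (-1,5) → rotate → (0.42801,5.08102) → ×s → (0.46573,5.52879) → (0.47,5.53)
v7: (-1.5,5) → rotate → (-0.05232,5.21989) → ×s → (-0.05693,5.67989) → (-0.06,5.68)
v8: (-4,1) → rotate → (-3.56490,2.07159) → ×s → (-3.87906,2.25415) → (-3.88,2.25)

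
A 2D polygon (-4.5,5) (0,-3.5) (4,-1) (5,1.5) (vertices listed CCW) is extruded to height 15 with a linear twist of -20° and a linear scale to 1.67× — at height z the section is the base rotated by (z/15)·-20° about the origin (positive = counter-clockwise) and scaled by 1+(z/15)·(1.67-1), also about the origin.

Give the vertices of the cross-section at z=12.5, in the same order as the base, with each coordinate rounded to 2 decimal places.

t = z/height = 12.5/15 = 0.833333
s = 1 + (scale-1)·z/height = 1 + (1.67-1)·12.5/15 = 1.558333
θ = twist·z/height = -20°·12.5/15 = -16.6667° = -0.290888 rad
cos θ = 0.957990, sin θ = -0.286803 (intermediates below are computed at full precision and shown rounded to 5 d.p.)
v1: (-4.5,5) → rotate → (-2.87694,6.08056) → ×s → (-4.48323,9.47554) → (-4.48,9.48)
v2: (0,-3.5) → rotate → (-1.00381,-3.35296) → ×s → (-1.56427,-5.22503) → (-1.56,-5.23)
v3: (4,-1) → rotate → (3.54515,-2.10520) → ×s → (5.52453,-3.28061) → (5.52,-3.28)
v4: (5,1.5) → rotate → (5.22015,0.00297) → ×s → (8.13474,0.00463) → (8.13,0.00)

Cross-section at z=12.5: (-4.48,9.48) (-1.56,-5.23) (5.52,-3.28) (8.13,0.00)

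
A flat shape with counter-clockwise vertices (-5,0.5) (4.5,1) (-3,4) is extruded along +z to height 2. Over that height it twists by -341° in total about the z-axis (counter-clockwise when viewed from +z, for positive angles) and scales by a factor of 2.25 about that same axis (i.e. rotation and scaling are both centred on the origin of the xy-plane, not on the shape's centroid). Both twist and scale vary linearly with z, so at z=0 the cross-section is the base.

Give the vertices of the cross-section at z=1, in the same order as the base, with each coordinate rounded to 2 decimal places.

t = z/height = 1/2 = 0.5
s = 1 + (scale-1)·z/height = 1 + (2.25-1)·1/2 = 1.625000
θ = twist·z/height = -341°·1/2 = -170.5000° = -2.975786 rad
cos θ = -0.986286, sin θ = -0.165048 (intermediates below are computed at full precision and shown rounded to 5 d.p.)
v1: (-5,0.5) → rotate → (5.01395,0.33210) → ×s → (8.14767,0.53965) → (8.15,0.54)
v2: (4.5,1) → rotate → (-4.27324,-1.72900) → ×s → (-6.94401,-2.80962) → (-6.94,-2.81)
v3: (-3,4) → rotate → (3.61905,-3.45000) → ×s → (5.88095,-5.60625) → (5.88,-5.61)

Cross-section at z=1: (8.15,0.54) (-6.94,-2.81) (5.88,-5.61)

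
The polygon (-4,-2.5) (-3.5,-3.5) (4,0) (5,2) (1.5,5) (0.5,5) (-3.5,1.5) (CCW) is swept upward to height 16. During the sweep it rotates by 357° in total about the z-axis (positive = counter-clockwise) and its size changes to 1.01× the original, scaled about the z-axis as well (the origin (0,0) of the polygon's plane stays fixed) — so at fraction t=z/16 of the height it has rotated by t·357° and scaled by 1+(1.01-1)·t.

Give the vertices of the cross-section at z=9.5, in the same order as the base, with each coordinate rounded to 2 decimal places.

t = z/height = 9.5/16 = 0.59375
s = 1 + (scale-1)·z/height = 1 + (1.01-1)·9.5/16 = 1.005938
θ = twist·z/height = 357°·9.5/16 = 211.9688° = 3.699553 rad
cos θ = -0.848337, sin θ = -0.529457 (intermediates below are computed at full precision and shown rounded to 5 d.p.)
v1: (-4,-2.5) → rotate → (2.06971,4.23867) → ×s → (2.08200,4.26384) → (2.08,4.26)
v2: (-3.5,-3.5) → rotate → (1.11608,4.82228) → ×s → (1.12271,4.85091) → (1.12,4.85)
v3: (4,0) → rotate → (-3.39335,-2.11783) → ×s → (-3.41350,-2.13040) → (-3.41,-2.13)
v4: (5,2) → rotate → (-3.18277,-4.34396) → ×s → (-3.20167,-4.36975) → (-3.20,-4.37)
v5: (1.5,5) → rotate → (1.37478,-5.03587) → ×s → (1.38294,-5.06577) → (1.38,-5.07)
v6: (0.5,5) → rotate → (2.22311,-4.50641) → ×s → (2.23631,-4.53317) → (2.24,-4.53)
v7: (-3.5,1.5) → rotate → (3.76336,0.58059) → ×s → (3.78571,0.58404) → (3.79,0.58)

Cross-section at z=9.5: (2.08,4.26) (1.12,4.85) (-3.41,-2.13) (-3.20,-4.37) (1.38,-5.07) (2.24,-4.53) (3.79,0.58)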